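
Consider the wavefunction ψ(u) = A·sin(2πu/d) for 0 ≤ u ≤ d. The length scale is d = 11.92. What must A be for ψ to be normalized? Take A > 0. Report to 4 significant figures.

A ≈ 0.4096

We need A² ∫|f|² du = 1, taking the integral from 0 to d.
Carrying out the integral gives A² · d/2.
Setting this equal to 1 gives A² = 1/(d/2).
With d = 11.92: A² = 0.16779 and A = 0.40962.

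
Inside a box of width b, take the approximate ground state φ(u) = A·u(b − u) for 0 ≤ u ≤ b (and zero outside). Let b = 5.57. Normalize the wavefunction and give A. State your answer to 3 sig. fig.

Normalization requires ∫|φ|² du = 1, integrated from 0 to b.
∫|φ|² du = A²·(b^5/30).
Setting this equal to 1 gives A² = 1/(b^5/30).
Substituting b = 5.57 gives A² = 0.005596, so A = 0.07480.

A ≈ 0.0748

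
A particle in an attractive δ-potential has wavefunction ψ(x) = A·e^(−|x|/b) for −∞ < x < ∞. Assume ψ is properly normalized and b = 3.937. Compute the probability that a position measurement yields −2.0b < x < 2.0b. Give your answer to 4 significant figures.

P ≈ 0.9817

P = ∫_{−2.0b}^{2.0b} |ψ(x)|² dx.
With A² fixed by ∫|ψ|² = 1, i.e. A² = (b)^(−1), substitute and integrate.
Both integrals are even about x = 0, so only the x ≥ 0 halves are needed (the factors of 2 cancel). In terms of u = x/b (A² and the length scale cancel between numerator and denominator), P = [∫_{0}^{2.0} e^(-2·u) du] / [∫_{0}^{∞} e^(-2·u) du].
With ∫ e^(-2·u) du = -e^(-2·u)/2 + C, the region integral is 1/2 - e^(-4)/2 and the full one is 1/2.
This works out to P = 0.98168.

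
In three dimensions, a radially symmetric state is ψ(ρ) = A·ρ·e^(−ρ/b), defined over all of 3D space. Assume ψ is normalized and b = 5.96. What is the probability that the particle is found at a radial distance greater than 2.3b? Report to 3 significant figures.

With dV = 4πρ²dρ, the probability is ∫|ψ|² dV over ρ > 2.3b.
Normalization gives A² = 1/(3·π·b^5).
Substituting u = ρ/b, A², 4π and the length scale all cancel in the ratio: P = ∫_{2.3}^{∞} u^4·e^(-2·u) du / ∫_{0}^{∞} u^4·e^(-2·u) du.
Using ∫ u^4·e^(-2·u) du = -(u^4/2 + u^3 + 3·u^2/2 + 3·u/2 + 3/4)·e^(-2·u), the numerator is ≈ 0.38493 and the denominator is 3/4.
Taking the ratio yields P = 0.5132.

P ≈ 0.513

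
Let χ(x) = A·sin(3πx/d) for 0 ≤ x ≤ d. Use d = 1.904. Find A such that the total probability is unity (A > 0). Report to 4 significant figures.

A ≈ 1.025

The normalization condition is ∫|χ|² dx = 1 from 0 to d.
With ∫₀^d sin²(nπx/d) dx = d/2, with χ = A·sin(3πx/d), the integral evaluates to A²·[d/2].
Substituting d = 1.904 gives A² = 1.0504, so A = 1.0249.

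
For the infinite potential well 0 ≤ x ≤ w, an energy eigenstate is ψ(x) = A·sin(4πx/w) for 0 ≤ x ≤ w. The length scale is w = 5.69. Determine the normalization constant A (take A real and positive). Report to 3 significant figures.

We need A² ∫|f|² dx = 1, taking the integral from 0 to w.
Carrying out the integral gives A² · w/2.
Hence A² = 1/[w/2].
Plugging in w = 5.69 yields A = 0.5929.

A ≈ 0.593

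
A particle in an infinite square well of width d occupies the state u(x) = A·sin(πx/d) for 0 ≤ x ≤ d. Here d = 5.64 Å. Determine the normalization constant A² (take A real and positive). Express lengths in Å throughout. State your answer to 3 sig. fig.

Require ∫ |u|² dx = 1 over the whole domain.
With u = A·sin(πx/d), the integral evaluates to A²·[d/2].
Hence A² = 1/[d/2].
Substituting d = 5.64 gives A² = 0.3546, so A = 0.5955.

A^2 ≈ 0.355 Å^(-1)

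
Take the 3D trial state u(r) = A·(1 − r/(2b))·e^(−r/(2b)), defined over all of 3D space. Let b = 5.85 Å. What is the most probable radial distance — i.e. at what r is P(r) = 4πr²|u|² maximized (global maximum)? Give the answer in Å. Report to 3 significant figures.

r ≈ 30.6 Å

The maximum of P(r) = 4πr²|u|² occurs where its derivative vanishes.
Solving yields r = b·(√(5) + 3).
With b = 5.85, the most probable radial distance is 30.63 Å.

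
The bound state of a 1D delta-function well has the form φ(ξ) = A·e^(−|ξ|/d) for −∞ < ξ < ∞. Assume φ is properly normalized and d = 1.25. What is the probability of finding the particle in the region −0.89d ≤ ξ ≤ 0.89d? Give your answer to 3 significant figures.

The probability is P = ∫ |φ|² dξ over [−0.89d, 0.89d].
With A² fixed by ∫|φ|² = 1, i.e. A² = (d)^(−1), substitute and integrate.
By symmetry take twice the ξ ≥ 0 contribution in numerator and denominator; the 2's cancel. In terms of u = ξ/d (A² and the length scale cancel between numerator and denominator), P = [∫_{0}^{0.89} e^(-2·u) du] / [∫_{0}^{∞} e^(-2·u) du].
With ∫ e^(-2·u) du = -e^(-2·u)/2 + C, the region integral is 1/2 - e^(-89/50)/2 and the full one is 1/2.
Taking the ratio, P = 0.8314.

P ≈ 0.831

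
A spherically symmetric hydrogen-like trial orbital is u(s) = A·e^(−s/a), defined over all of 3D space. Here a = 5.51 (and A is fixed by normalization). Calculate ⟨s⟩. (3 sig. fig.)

The expectation value is the |u|²-weighted average of s: ∫ s|u|² 4πs² ds.
Since the A² factors cancel between numerator and denominator, ⟨s⟩ = 3·a/2.
Putting a = 5.51 gives 8.265.

⟨s⟩ ≈ 8.27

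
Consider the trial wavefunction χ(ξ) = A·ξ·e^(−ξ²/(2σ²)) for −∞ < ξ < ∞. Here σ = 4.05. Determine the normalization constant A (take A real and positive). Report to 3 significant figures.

Require ∫ |χ|² dξ = 1 over the whole domain.
The integral (without the A² prefactor) comes out to √(π)·σ^3/2.
Hence A² = 1/[√(π)·σ^3/2].
With σ = 4.05: A² = 0.01699 and A = 0.1303.

A ≈ 0.130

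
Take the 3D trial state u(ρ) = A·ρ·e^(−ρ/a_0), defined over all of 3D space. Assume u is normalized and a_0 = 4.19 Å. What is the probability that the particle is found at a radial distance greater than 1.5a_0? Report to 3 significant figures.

P = ∫ |u|² 4πρ² dρ over ρ > 1.5a_0.
Normalization gives A² = 1/(3·π·a_0^5).
Substituting t = ρ/a_0, A², 4π and the length scale all cancel in the ratio: P = ∫_{1.5}^{∞} t^4·e^(-2·t) dt / ∫_{0}^{∞} t^4·e^(-2·t) dt.
Using ∫ t^4·e^(-2·t) dt = -(t^4/2 + t^3 + 3·t^2/2 + 3·t/2 + 3/4)·e^(-2·t), the numerator is 393·e^(-3)/32 and the denominator is 3/4.
The region integral divided by the full integral gives P = 0.8153.

P ≈ 0.815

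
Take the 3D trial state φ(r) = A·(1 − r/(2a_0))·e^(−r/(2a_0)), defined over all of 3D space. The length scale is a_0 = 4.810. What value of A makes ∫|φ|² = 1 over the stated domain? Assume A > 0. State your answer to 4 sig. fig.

The normalization condition is ∫|φ|² 4πr² dr = 1 from 0 to ∞.
(Spherical symmetry: dV = 4πr² dr.)
Carrying out the integral gives A² · 8·π·a_0^3.
With a_0 = 4.810: A² = 0.00035754 and A = 0.018909.

A ≈ 0.01891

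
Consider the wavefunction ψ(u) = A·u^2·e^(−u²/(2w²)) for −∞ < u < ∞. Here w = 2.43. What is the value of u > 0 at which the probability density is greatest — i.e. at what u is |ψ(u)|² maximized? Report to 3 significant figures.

u ≈ 3.44

The maximum of |ψ(u)|² occurs where its derivative vanishes.
This gives u = √(2)·w.
With w = 2.43, the value of u > 0 at which the probability density is greatest is 3.437.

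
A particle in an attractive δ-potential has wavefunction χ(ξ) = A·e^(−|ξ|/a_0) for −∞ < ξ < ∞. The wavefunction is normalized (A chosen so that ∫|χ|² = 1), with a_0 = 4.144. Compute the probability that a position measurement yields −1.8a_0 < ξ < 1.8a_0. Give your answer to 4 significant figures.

P ≈ 0.9727

|χ|² is the probability density, so P = ∫_{−1.8a_0}^{1.8a_0} |χ|² dξ.
The normalization integral ∫|χ|²dξ over the whole domain equals a_0·A², and A² cancels in the ratio.
By symmetry take twice the ξ ≥ 0 contribution in numerator and denominator; the 2's cancel. In terms of u = ξ/a_0 (A² and the length scale cancel between numerator and denominator), P = [∫_{0}^{1.8} e^(-2·u) du] / [∫_{0}^{∞} e^(-2·u) du].
Using ∫ e^(-2·u) du = -e^(-2·u)/2, the numerator is 1/2 - e^(-18/5)/2 and the denominator is 1/2.
This works out to P = 0.97268.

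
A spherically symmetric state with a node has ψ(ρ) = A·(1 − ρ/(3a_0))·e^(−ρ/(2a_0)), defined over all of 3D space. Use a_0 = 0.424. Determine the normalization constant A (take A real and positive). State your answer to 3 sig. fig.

A ≈ 1.25

Normalization requires ∫|ψ|² 4πρ² dρ = 1, integrated from 0 to ∞.
In 3D with spherical symmetry the volume element is 4πρ² dρ.
∫|ψ|² 4πρ² dρ = A²·(8·π·a_0^3/3).
So A² = (8·π·a_0^3/3)^(−1).
With a_0 = 0.424: A² = 1.566 and A = 1.251.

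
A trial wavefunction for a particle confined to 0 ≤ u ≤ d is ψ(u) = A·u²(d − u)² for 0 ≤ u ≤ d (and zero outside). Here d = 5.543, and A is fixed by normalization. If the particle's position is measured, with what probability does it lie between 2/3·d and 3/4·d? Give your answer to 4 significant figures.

|ψ|² is the probability density, so P = ∫_{2/3·d}^{3/4·d} |ψ|² du.
The normalization integral ∫|ψ|²du over the whole domain equals d^9/630·A², and A² cancels in the ratio.
Let t = u/d; then A² and the length scale cancel, so P = ∫_{2/3}^{3/4} t^4·(1 - t)^4 dt ÷ ∫_{0}^{1} t^4·(1 - t)^4 dt.
With ∫ t^4·(1 - t)^4 dt = t^5·(70·t^4 - 315·t^3 + 540·t^2 - 420·t + 126)/630 + C, the region integral is ≈ 0.000152252 and the full one is 1/630.
Taking the ratio, P = 0.095918.

P ≈ 0.09592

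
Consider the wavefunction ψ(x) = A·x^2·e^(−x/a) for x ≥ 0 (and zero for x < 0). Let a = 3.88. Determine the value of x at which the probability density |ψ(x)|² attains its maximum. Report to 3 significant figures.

x ≈ 7.76

The maximum of |ψ(x)|² occurs where its derivative vanishes.
This gives x = 2·a.
With a = 3.88, the most probable position is 7.760.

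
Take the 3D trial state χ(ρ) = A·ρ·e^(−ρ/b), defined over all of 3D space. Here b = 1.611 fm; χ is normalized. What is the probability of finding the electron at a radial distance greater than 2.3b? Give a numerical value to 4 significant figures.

With dV = 4πρ²dρ, the probability is ∫|χ|² dV over ρ > 2.3b.
The full normalization integral is A²·[3·π·b^5] = 1, fixing A².
In terms of u = ρ/b (A², 4π and the length scale all cancel between numerator and denominator), P = [∫_{2.3}^{∞} u^4·e^(-2·u) du] / [∫_{0}^{∞} u^4·e^(-2·u) du].
An antiderivative of u^4·e^(-2·u) is -(u^4/2 + u^3 + 3·u^2/2 + 3·u/2 + 3/4)·e^(-2·u); evaluating from 2.3 to ∞ gives ≈ 0.384926, while the full integral is 3/4.
Taking the ratio yields P = 0.51323.

P ≈ 0.5132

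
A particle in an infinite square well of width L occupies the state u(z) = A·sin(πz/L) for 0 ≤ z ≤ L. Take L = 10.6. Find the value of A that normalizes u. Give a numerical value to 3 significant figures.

Require ∫ |u|² dz = 1 over the whole domain.
Using sin²θ = (1 − cos 2θ)/2, the integral (without the A² prefactor) comes out to L/2.
Plugging in L = 10.6 yields A = 0.4344.

A ≈ 0.434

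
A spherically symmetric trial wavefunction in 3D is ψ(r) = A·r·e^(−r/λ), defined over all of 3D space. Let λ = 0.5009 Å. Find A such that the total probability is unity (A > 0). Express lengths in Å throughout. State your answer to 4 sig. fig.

A ≈ 1.834 Å^(-5/2)

Normalization requires ∫|ψ|² 4πr² dr = 1, integrated from 0 to ∞.
(Spherical symmetry: dV = 4πr² dr.)
The integral (without the A² prefactor) comes out to 3·π·λ^5.
Hence A² = 1/[3·π·λ^5].
Plugging in λ = 0.5009 yields A = 1.8344.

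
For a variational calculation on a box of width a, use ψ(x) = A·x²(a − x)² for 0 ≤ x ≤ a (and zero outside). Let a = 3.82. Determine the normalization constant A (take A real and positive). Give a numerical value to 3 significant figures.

A ≈ 0.0603

We need A² ∫|f|² dx = 1, taking the integral from 0 to a.
Expanding the polynomial and integrating term by term, with ψ = A·x²(a − x)², the integral evaluates to A²·[a^9/630].
So A² = (a^9/630)^(−1).
Plugging in a = 3.82 yields A = 0.06031.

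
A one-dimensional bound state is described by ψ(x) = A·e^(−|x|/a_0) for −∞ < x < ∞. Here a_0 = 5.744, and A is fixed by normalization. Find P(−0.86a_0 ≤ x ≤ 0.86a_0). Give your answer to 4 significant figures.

The probability is P = ∫ |ψ|² dx over [−0.86a_0, 0.86a_0].
The normalization integral ∫|ψ|²dx over the whole domain equals a_0·A², and A² cancels in the ratio.
Both integrals are even about x = 0, so only the x ≥ 0 halves are needed (the factors of 2 cancel). In terms of u = x/a_0 (A² and the length scale cancel between numerator and denominator), P = [∫_{0}^{0.86} e^(-2·u) du] / [∫_{0}^{∞} e^(-2·u) du].
Using ∫ e^(-2·u) du = -e^(-2·u)/2, the numerator is 1/2 - e^(-43/25)/2 and the denominator is 1/2.
Evaluating gives P = 0.82093.

P ≈ 0.8209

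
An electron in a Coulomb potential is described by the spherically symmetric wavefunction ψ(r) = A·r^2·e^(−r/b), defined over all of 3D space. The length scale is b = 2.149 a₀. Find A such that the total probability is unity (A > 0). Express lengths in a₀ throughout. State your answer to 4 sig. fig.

Normalization requires ∫|ψ|² 4πr² dr = 1, integrated from 0 to ∞.
The angular integral contributes 4π, leaving ∫₀^∞ r²|ψ|² dr.
With ∫₀^∞ r^6 e^(−αr) dr = 6!/α^7, the integral (without the A² prefactor) comes out to 45·π·b^7/2.
Plugging in b = 2.149 yields A = 0.0081753.

A ≈ 0.008175 a₀^(-7/2)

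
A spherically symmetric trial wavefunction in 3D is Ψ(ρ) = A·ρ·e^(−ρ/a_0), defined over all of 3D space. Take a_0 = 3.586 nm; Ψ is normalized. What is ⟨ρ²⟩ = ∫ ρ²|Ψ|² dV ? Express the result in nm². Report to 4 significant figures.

⟨ρ^2⟩ ≈ 96.45 nm^2

By definition ⟨ρ²⟩ = ∫ ρ^2 |Ψ(ρ)|² 4πρ² dρ.
With ∫₀^∞ ρ^6 e^(−αρ) dρ = 6!/α^7, the ratio of the moment integral to the normalization integral gives ⟨ρ²⟩ = 15·a_0^2/2.
With a_0 = 3.586, ⟨ρ^2⟩ = 96.445.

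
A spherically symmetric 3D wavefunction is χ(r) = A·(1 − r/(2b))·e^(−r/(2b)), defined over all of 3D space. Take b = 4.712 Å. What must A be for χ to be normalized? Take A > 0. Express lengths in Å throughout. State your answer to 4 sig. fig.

We need A² ∫|f|² 4πr² dr = 1, taking the integral from 0 to ∞.
With χ = A·(1 − r/(2b))·e^(−r/(2b)), the integral evaluates to A²·[8·π·b^3].
So A² = (8·π·b^3)^(−1).
Substituting b = 4.712 gives A² = 0.00038032, so A = 0.019502.

A ≈ 0.01950 Å^(-3/2)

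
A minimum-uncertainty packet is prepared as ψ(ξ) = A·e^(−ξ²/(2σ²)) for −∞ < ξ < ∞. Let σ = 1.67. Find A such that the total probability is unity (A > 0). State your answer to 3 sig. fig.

A ≈ 0.581

We need A² ∫|f|² dξ = 1, taking the integral from −∞ to ∞.
∫|ψ|² dξ = A²·(√(π)·σ).
Setting this equal to 1 gives A² = 1/(√(π)·σ).
With σ = 1.67: A² = 0.3378 and A = 0.5812.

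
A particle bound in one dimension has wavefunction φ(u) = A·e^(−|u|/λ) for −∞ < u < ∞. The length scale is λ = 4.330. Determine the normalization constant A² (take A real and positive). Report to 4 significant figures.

A^2 ≈ 0.2309

The normalization condition is ∫|φ|² du = 1 from −∞ to ∞.
With ∫₀^∞ u^0 e^(−αu) du = 0!/α^1, carrying out the integral gives A² · λ.
Setting this equal to 1 gives A² = 1/(λ).
With λ = 4.330: A² = 0.23095 and A = 0.48057.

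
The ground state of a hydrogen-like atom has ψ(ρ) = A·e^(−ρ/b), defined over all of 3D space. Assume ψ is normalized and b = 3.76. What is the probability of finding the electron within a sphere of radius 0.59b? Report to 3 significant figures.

P = ∫ |ψ|² 4πρ² dρ over ρ ≤ 0.59b.
Normalization gives A² = 1/(π·b^3).
In terms of u = ρ/b (A², 4π and the length scale all cancel between numerator and denominator), P = [∫_{0}^{0.59} u^2·e^(-2·u) du] / [∫_{0}^{∞} u^2·e^(-2·u) du].
With ∫ u^2·e^(-2·u) du = -(2·u^2 + 2·u + 1)·e^(-2·u)/4 + C, the region integral is ≈ 0.029051 and the full one is 1/4.
Taking the ratio yields P = 0.1162.

P ≈ 0.116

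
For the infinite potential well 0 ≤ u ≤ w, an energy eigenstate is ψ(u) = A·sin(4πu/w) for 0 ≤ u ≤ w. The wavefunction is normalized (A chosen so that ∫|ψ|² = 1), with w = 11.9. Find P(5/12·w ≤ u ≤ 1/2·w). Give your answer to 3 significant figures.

P ≈ 0.0489

P = ∫_{5/12·w}^{1/2·w} |ψ(u)|² du.
The normalization integral ∫|ψ|²du over the whole domain equals w/2·A², and A² cancels in the ratio.
In terms of t = u/w (A² and the length scale cancel between numerator and denominator), P = [∫_{5/12}^{1/2} sin(4·π·t)^2 dt] / [∫_{0}^{1} sin(4·π·t)^2 dt].
Using ∫ sin(4·π·t)^2 dt = t/2 - sin(4·π·t)·cos(4·π·t)/(8·π), the numerator is -√(3)/(32·π) + 1/24 and the denominator is 1/2.
This works out to P = (-√(3)/16 + π/12)/π.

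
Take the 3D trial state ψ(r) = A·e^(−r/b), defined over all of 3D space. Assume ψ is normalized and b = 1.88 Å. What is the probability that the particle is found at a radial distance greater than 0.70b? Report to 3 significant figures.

Integrate the radial probability density 4πr²|ψ|² over r > 0.70b.
Normalization gives A² = 1/(π·b^3).
In terms of u = r/b (A², 4π and the length scale all cancel between numerator and denominator), P = [∫_{0.70}^{∞} u^2·e^(-2·u) du] / [∫_{0}^{∞} u^2·e^(-2·u) du].
An antiderivative of u^2·e^(-2·u) is -(2·u^2 + 2·u + 1)·e^(-2·u)/4; evaluating from 0.70 to ∞ gives 169·e^(-7/5)/200, while the full integral is 1/4.
The region integral divided by the full integral gives P = 0.8335.

P ≈ 0.833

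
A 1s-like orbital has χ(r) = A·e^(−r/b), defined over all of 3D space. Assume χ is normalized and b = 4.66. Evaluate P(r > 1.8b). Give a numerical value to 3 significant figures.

P ≈ 0.303

With dV = 4πr²dr, the probability is ∫|χ|² dV over r > 1.8b.
Normalization gives A² = 1/(π·b^3).
Substituting u = r/b, A², 4π and the length scale all cancel in the ratio: P = ∫_{1.8}^{∞} u^2·e^(-2·u) du / ∫_{0}^{∞} u^2·e^(-2·u) du.
With ∫ u^2·e^(-2·u) du = -(2·u^2 + 2·u + 1)·e^(-2·u)/4 + C, the region integral is 277·e^(-18/5)/100 and the full one is 1/4.
Taking the ratio yields P = 0.3027.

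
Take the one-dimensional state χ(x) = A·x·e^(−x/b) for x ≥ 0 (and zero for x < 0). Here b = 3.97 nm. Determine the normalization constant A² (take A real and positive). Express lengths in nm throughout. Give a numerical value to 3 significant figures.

Require ∫ |χ|² dx = 1 over the whole domain.
∫|χ|² dx = A²·(b^3/4).
Setting this equal to 1 gives A² = 1/(b^3/4).
Substituting b = 3.97 gives A² = 0.06393, so A = 0.2528.

A^2 ≈ 0.0639 nm^(-3)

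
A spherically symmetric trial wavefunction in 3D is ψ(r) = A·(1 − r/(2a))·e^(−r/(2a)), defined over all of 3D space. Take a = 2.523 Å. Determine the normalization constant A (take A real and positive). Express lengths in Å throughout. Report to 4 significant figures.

We need A² ∫|f|² 4πr² dr = 1, taking the integral from 0 to ∞.
(Spherical symmetry: dV = 4πr² dr.)
∫|ψ|² 4πr² dr = A²·(8·π·a^3).
With a = 2.523: A² = 0.0024775 and A = 0.049774.

A ≈ 0.04977 Å^(-3/2)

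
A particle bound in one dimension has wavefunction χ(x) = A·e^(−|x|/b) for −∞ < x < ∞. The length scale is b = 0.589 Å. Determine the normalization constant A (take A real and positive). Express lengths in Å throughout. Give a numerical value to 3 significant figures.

Normalization requires ∫|χ|² dx = 1, integrated from −∞ to ∞.
With χ = A·e^(−|x|/b), the integral evaluates to A²·[b].
Hence A² = 1/[b].
Plugging in b = 0.589 yields A = 1.303.

A ≈ 1.30 Å^(-1/2)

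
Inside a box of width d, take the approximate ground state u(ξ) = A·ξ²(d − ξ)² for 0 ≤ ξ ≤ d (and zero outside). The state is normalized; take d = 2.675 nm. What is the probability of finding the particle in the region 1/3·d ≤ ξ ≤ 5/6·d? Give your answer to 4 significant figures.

|u|² is the probability density, so P = ∫_{1/3·d}^{5/6·d} |u|² dξ.
The normalization integral ∫|u|²dξ over the whole domain equals d^9/630·A², and A² cancels in the ratio.
Let t = ξ/d; then A² and the length scale cancel, so P = ∫_{1/3}^{5/6} t^4·(1 - t)^4 dt ÷ ∫_{0}^{1} t^4·(1 - t)^4 dt.
Using ∫ t^4·(1 - t)^4 dt = t^5·(70·t^4 - 315·t^3 + 540·t^2 - 420·t + 126)/630, the numerator is ≈ 0.00134318 and the denominator is 1/630.
This works out to P = 0.84620.

P ≈ 0.8462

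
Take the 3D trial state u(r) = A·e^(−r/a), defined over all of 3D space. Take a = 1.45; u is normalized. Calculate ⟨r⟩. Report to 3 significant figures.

⟨r⟩ ≈ 2.18

⟨r⟩ = ∫ r |u|² 4πr² dr over the full domain.
With ∫₀^∞ r^3 e^(−αr) dr = 3!/α^4, the ratio of the moment integral to the normalization integral gives ⟨r⟩ = 3·a/2.
With a = 1.45, ⟨r⟩ = 2.175.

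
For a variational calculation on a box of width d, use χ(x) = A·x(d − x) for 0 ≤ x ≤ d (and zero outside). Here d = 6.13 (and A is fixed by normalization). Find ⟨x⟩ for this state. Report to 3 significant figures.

⟨x⟩ ≈ 3.07

By definition ⟨x⟩ = ∫ x |χ(x)|² dx.
The ratio of the moment integral to the normalization integral gives ⟨x⟩ = d/2.
Putting d = 6.13 gives 3.065.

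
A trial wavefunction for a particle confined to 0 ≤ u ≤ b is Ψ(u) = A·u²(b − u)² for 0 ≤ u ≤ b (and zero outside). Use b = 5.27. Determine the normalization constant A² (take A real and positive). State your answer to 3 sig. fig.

The normalization condition is ∫|Ψ|² du = 1 from 0 to b.
∫|Ψ|² du = A²·(b^9/630).
Setting this equal to 1 gives A² = 1/(b^9/630).
Plugging in b = 5.27 yields A = 0.01417.

A^2 ≈ 0.000201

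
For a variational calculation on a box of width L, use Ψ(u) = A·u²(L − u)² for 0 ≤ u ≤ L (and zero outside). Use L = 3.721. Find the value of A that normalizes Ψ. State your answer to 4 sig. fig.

A ≈ 0.06787

Require ∫ |Ψ|² du = 1 over the whole domain.
With Ψ = A·u²(L − u)², the integral evaluates to A²·[L^9/630].
With L = 3.721: A² = 0.0046068 and A = 0.067874.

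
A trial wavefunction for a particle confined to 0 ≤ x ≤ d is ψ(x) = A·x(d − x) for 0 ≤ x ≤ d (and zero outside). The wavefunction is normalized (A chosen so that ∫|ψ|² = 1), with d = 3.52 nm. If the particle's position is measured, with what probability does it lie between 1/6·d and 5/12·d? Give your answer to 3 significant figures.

P ≈ 0.311

|ψ|² is the probability density, so P = ∫_{1/6·d}^{5/12·d} |ψ|² dx.
Since A² = 1/(d^5/30), this is the region integral divided by the full normalization integral.
In terms of u = x/d (A² and the length scale cancel between numerator and denominator), P = [∫_{1/6}^{5/12} u^2·(1 - u)^2 du] / [∫_{0}^{1} u^2·(1 - u)^2 du].
An antiderivative of u^2·(1 - u)^2 is u^3·(6·u^2 - 15·u + 10)/30; evaluating from 1/6 to 5/12 gives ≈ 0.010371, while the full integral is 1/30.
The result is P = 0.3111.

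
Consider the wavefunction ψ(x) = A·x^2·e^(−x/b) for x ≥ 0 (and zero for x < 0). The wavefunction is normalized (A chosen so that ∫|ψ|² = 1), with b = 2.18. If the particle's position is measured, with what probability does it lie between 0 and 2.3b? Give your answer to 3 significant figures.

|ψ|² is the probability density, so P = ∫_{0}^{2.3b} |ψ|² dx.
With A² fixed by ∫|ψ|² = 1, i.e. A² = (3·b^5/4)^(−1), substitute and integrate.
In terms of u = x/b (A² and the length scale cancel between numerator and denominator), P = [∫_{0}^{2.3} u^4·e^(-2·u) du] / [∫_{0}^{∞} u^4·e^(-2·u) du].
An antiderivative of u^4·e^(-2·u) is -(u^4/2 + u^3 + 3·u^2/2 + 3·u/2 + 3/4)·e^(-2·u); evaluating from 0 to 2.3 gives ≈ 0.36507, while the full integral is 3/4.
Taking the ratio, P = 0.4868.

P ≈ 0.487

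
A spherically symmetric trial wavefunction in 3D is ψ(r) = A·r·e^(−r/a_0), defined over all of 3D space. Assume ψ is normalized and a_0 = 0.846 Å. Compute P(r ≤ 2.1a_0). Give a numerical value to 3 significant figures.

P ≈ 0.410

Integrate the radial probability density 4πr²|ψ|² over r ≤ 2.1a_0.
Normalization gives A² = 1/(3·π·a_0^5).
Let u = r/a_0; then A², 4π and the length scale all cancel, so P = ∫_{0}^{2.1} u^4·e^(-2·u) du ÷ ∫_{0}^{∞} u^4·e^(-2·u) du.
Using ∫ u^4·e^(-2·u) du = -(u^4/2 + u^3 + 3·u^2/2 + 3·u/2 + 3/4)·e^(-2·u), the numerator is ≈ 0.30763 and the denominator is 3/4.
The region integral divided by the full integral gives P = 0.4102.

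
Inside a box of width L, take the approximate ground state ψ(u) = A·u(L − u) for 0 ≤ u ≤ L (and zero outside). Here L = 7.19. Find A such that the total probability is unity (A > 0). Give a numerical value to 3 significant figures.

A ≈ 0.0395

We need A² ∫|f|² du = 1, taking the integral from 0 to L.
Expanding the polynomial and integrating term by term, with ψ = A·u(L − u), the integral evaluates to A²·[L^5/30].
Plugging in L = 7.19 yields A = 0.03951.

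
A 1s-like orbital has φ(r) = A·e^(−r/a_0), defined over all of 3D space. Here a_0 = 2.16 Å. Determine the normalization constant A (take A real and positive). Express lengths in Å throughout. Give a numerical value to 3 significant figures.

A ≈ 0.178 Å^(-3/2)

Require ∫ |φ|² 4πr² dr = 1 over the whole domain.
The integral (without the A² prefactor) comes out to π·a_0^3.
Substituting a_0 = 2.16 gives A² = 0.03159, so A = 0.1777.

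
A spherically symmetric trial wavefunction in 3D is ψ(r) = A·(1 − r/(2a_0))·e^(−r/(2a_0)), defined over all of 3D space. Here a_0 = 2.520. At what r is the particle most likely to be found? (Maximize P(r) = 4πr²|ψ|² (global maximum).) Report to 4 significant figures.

r ≈ 13.19

Set d/dr [P(r) = 4πr²|ψ|²] = 0 and solve for r > 0.
This gives r = a_0·(√(5) + 3).
With a_0 = 2.520, the most probable radial distance is 13.195.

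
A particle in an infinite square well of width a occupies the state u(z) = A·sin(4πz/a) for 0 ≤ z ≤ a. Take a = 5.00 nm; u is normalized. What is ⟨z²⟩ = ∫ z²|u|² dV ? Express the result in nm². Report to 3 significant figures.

The expectation value is the |u|²-weighted average of z^2: ∫ z^2|u|² dz.
Since the A² factors cancel between numerator and denominator, ⟨z²⟩ = -a^2/(32·π^2) + a^2/3.
Putting a = 5.00 gives 8.254.

⟨z^2⟩ ≈ 8.25 nm^2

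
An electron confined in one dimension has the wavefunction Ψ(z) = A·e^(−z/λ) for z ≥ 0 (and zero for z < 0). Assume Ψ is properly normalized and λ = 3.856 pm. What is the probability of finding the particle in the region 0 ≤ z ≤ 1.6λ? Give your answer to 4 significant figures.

P ≈ 0.9592

P = ∫_{0}^{1.6λ} |Ψ(z)|² dz.
With A² fixed by ∫|Ψ|² = 1, i.e. A² = (λ/2)^(−1), substitute and integrate.
Let u = z/λ; then A² and the length scale cancel, so P = ∫_{0}^{1.6} e^(-2·u) du ÷ ∫_{0}^{∞} e^(-2·u) du.
With ∫ e^(-2·u) du = -e^(-2·u)/2 + C, the region integral is 1/2 - e^(-16/5)/2 and the full one is 1/2.
Taking the ratio, P = 0.95924.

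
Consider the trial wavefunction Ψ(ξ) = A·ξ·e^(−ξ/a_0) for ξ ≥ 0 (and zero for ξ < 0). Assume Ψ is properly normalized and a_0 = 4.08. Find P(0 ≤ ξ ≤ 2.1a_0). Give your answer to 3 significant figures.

The probability is P = ∫ |Ψ|² dξ over [0, 2.1a_0].
Since A² = 1/(a_0^3/4), this is the region integral divided by the full normalization integral.
Substituting u = ξ/a_0, A² and the length scale cancel in the ratio: P = ∫_{0}^{2.1} u^2·e^(-2·u) du / ∫_{0}^{∞} u^2·e^(-2·u) du.
An antiderivative of u^2·e^(-2·u) is -(2·u^2 + 2·u + 1)·e^(-2·u)/4; evaluating from 0 to 2.1 gives 1/4 - 701·e^(-21/5)/200, while the full integral is 1/4.
The result is P = 0.7898.

P ≈ 0.790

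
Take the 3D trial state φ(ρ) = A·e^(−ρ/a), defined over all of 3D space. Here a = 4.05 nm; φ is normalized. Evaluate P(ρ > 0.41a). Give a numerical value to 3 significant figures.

P ≈ 0.950

Integrate the radial probability density 4πρ²|φ|² over ρ > 0.41a.
Normalization gives A² = 1/(π·a^3).
In terms of u = ρ/a (A², 4π and the length scale all cancel between numerator and denominator), P = [∫_{0.41}^{∞} u^2·e^(-2·u) du] / [∫_{0}^{∞} u^2·e^(-2·u) du].
Using ∫ u^2·e^(-2·u) du = -(2·u^2 + 2·u + 1)·e^(-2·u)/4, the numerator is ≈ 0.23741 and the denominator is 1/4.
Taking the ratio yields P = 0.9497.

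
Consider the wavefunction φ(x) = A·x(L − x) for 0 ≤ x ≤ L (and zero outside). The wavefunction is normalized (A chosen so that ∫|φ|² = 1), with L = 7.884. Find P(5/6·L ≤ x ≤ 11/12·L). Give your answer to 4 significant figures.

P ≈ 0.03041

P = ∫_{5/6·L}^{11/12·L} |φ(x)|² dx.
With A² fixed by ∫|φ|² = 1, i.e. A² = (L^5/30)^(−1), substitute and integrate.
In terms of u = x/L (A² and the length scale cancel between numerator and denominator), P = [∫_{5/6}^{11/12} u^2·(1 - u)^2 du] / [∫_{0}^{1} u^2·(1 - u)^2 du].
Using ∫ u^2·(1 - u)^2 du = u^3·(6·u^2 - 15·u + 10)/30, the numerator is ≈ 0.00101354 and the denominator is 1/30.
Evaluating gives P = 0.030406.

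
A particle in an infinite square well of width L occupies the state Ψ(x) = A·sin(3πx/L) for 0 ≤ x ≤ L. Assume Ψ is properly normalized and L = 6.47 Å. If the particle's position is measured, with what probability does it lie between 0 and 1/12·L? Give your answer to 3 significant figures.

|Ψ|² is the probability density, so P = ∫_{0}^{1/12·L} |Ψ|² dx.
Since A² = 1/(L/2), this is the region integral divided by the full normalization integral.
In terms of u = x/L (A² and the length scale cancel between numerator and denominator), P = [∫_{0}^{1/12} sin(3·π·u)^2 du] / [∫_{0}^{1} sin(3·π·u)^2 du].
Using ∫ sin(3·π·u)^2 du = u/2 - sin(6·π·u)/(12·π), the numerator is 1/24 - 1/(12·π) and the denominator is 1/2.
The result is P = (-2 + π)/(12·π).

P ≈ 0.0303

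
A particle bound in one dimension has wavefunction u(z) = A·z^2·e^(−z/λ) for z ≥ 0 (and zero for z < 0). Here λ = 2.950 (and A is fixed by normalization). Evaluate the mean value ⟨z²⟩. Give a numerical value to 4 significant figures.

⟨z^2⟩ ≈ 65.27

By definition ⟨z²⟩ = ∫ z^2 |u(z)|² dz.
Using ∫₀^∞ zⁿ e^(−αz) dz = n!/αⁿ⁺¹, since the A² factors cancel between numerator and denominator, ⟨z²⟩ = 15·λ^2/2.
Putting λ = 2.950 gives 65.269.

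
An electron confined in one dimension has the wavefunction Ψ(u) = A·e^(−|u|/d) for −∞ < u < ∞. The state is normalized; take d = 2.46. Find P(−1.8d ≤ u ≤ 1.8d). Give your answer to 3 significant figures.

The probability is P = ∫ |Ψ|² du over [−1.8d, 1.8d].
Since A² = 1/(d), this is the region integral divided by the full normalization integral.
Both integrals are even about u = 0, so only the u ≥ 0 halves are needed (the factors of 2 cancel). In terms of t = u/d (A² and the length scale cancel between numerator and denominator), P = [∫_{0}^{1.8} e^(-2·t) dt] / [∫_{0}^{∞} e^(-2·t) dt].
With ∫ e^(-2·t) dt = -e^(-2·t)/2 + C, the region integral is 1/2 - e^(-18/5)/2 and the full one is 1/2.
The result is P = 0.9727.

P ≈ 0.973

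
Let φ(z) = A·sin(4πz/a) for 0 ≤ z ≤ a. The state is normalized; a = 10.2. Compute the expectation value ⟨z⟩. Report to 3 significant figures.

⟨z⟩ ≈ 5.10

By definition ⟨z⟩ = ∫ z |φ(z)|² dz.
Evaluating both integrals, ⟨z⟩ = a/2.
With a = 10.2, ⟨z⟩ = 5.100.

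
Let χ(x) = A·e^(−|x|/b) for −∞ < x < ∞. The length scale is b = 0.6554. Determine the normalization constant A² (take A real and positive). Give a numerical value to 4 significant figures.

Require ∫ |χ|² dx = 1 over the whole domain.
Using ∫₀^∞ xⁿ e^(−αx) dx = n!/αⁿ⁺¹, ∫|χ|² dx = A²·(b).
Hence A² = 1/[b].
Substituting b = 0.6554 gives A² = 1.5258, so A = 1.2352.

A^2 ≈ 1.526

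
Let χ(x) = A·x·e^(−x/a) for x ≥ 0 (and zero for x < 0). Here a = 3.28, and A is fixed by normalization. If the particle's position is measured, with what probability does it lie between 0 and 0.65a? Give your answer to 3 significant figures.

The probability is P = ∫ |χ|² dx over [0, 0.65a].
Since A² = 1/(a^3/4), this is the region integral divided by the full normalization integral.
In terms of u = x/a (A² and the length scale cancel between numerator and denominator), P = [∫_{0}^{0.65} u^2·e^(-2·u) du] / [∫_{0}^{∞} u^2·e^(-2·u) du].
An antiderivative of u^2·e^(-2·u) is -(2·u^2 + 2·u + 1)·e^(-2·u)/4; evaluating from 0 to 0.65 gives 1/4 - 629·e^(-13/10)/800, while the full integral is 1/4.
Evaluating gives P = 0.1429.

P ≈ 0.143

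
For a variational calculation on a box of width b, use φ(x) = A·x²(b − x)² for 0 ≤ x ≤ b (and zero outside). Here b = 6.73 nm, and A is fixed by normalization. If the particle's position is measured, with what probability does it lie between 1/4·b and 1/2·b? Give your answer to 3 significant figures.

The probability is P = ∫ |φ|² dx over [1/4·b, 1/2·b].
Since A² = 1/(b^9/630), this is the region integral divided by the full normalization integral.
Substituting u = x/b, A² and the length scale cancel in the ratio: P = ∫_{1/4}^{1/2} u^4·(1 - u)^4 du / ∫_{0}^{1} u^4·(1 - u)^4 du.
Using ∫ u^4·(1 - u)^4 du = u^5·(70·u^4 - 315·u^3 + 540·u^2 - 420·u + 126)/630, the numerator is ≈ 0.00071599 and the denominator is 1/630.
The result is P = 0.4511.

P ≈ 0.451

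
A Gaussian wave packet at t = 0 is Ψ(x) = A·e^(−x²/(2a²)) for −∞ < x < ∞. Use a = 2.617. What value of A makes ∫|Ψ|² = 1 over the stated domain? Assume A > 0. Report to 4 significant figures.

A ≈ 0.4643

We need A² ∫|f|² dx = 1, taking the integral from −∞ to ∞.
Using the Gaussian integral ∫_{−∞}^{∞} e^(−αx²) dx = √(π/α), with Ψ = A·e^(−x²/(2a²)), the integral evaluates to A²·[√(π)·a].
Hence A² = 1/[√(π)·a].
Plugging in a = 2.617 yields A = 0.46431.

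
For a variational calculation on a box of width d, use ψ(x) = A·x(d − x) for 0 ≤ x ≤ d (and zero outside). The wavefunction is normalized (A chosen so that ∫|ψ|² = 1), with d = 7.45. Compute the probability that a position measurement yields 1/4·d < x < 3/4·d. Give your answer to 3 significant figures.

P ≈ 0.793

The probability is P = ∫ |ψ|² dx over [1/4·d, 3/4·d].
The normalization integral ∫|ψ|²dx over the whole domain equals d^5/30·A², and A² cancels in the ratio.
Let u = x/d; then A² and the length scale cancel, so P = ∫_{1/4}^{3/4} u^2·(1 - u)^2 du ÷ ∫_{0}^{1} u^2·(1 - u)^2 du.
Using ∫ u^2·(1 - u)^2 du = u^3·(6·u^2 - 15·u + 10)/30, the numerator is 203/7680 and the denominator is 1/30.
Taking the ratio, P = 203/256.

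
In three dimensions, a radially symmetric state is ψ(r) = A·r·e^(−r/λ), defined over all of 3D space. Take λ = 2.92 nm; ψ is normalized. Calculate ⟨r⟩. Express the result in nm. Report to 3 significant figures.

By definition ⟨r⟩ = ∫ r |ψ(r)|² 4πr² dr.
Evaluating both integrals, ⟨r⟩ = 5·λ/2.
With λ = 2.92, ⟨r⟩ = 7.300.

⟨r⟩ ≈ 7.30 nm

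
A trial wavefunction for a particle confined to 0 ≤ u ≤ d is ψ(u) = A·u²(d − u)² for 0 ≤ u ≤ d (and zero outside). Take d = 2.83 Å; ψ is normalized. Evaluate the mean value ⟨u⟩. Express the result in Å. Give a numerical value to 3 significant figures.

⟨u⟩ ≈ 1.42 Å

The expectation value is the |ψ|²-weighted average of u: ∫ u|ψ|² du.
Expanding the polynomial and integrating term by term, evaluating both integrals, ⟨u⟩ = d/2.
Putting d = 2.83 gives 1.415.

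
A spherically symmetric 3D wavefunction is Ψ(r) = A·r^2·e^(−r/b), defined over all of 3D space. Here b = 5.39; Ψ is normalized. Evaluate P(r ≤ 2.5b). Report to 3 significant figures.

P ≈ 0.238

Integrate the radial probability density 4πr²|Ψ|² over r ≤ 2.5b.
A² is fixed by ∫₀^∞ 4πr²|Ψ|² dr = 1, i.e. A² = (45·π·b^7/2)^(−1).
Let u = r/b; then A², 4π and the length scale all cancel, so P = ∫_{0}^{2.5} u^6·e^(-2·u) du ÷ ∫_{0}^{∞} u^6·e^(-2·u) du.
Using ∫ u^6·e^(-2·u) du = -(4·u^6 + 12·u^5 + 30·u^4 + 60·u^3 + 90·u^2 + 90·u + 45)·e^(-2·u)/8, the numerator is ≈ 1.3377 and the denominator is 45/8.
Taking the ratio yields P = 0.2378.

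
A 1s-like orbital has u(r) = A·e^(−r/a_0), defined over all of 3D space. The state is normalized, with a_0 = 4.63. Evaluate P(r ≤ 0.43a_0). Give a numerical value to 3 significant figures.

P = ∫ |u|² 4πr² dr over r ≤ 0.43a_0.
The full normalization integral is A²·[π·a_0^3] = 1, fixing A².
Substituting t = r/a_0, A², 4π and the length scale all cancel in the ratio: P = ∫_{0}^{0.43} t^2·e^(-2·t) dt / ∫_{0}^{∞} t^2·e^(-2·t) dt.
An antiderivative of t^2·e^(-2·t) is -(2·t^2 + 2·t + 1)·e^(-2·t)/4; evaluating from 0 to 0.43 gives ≈ 0.014108, while the full integral is 1/4.
The region integral divided by the full integral gives P = 0.05643.

P ≈ 0.0564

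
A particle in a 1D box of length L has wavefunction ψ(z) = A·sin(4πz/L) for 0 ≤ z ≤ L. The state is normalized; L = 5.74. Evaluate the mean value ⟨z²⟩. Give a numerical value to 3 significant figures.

⟨z^2⟩ ≈ 10.9

By definition ⟨z²⟩ = ∫ z^2 |ψ(z)|² dz.
The ratio of the moment integral to the normalization integral gives ⟨z²⟩ = -L^2/(32·π^2) + L^2/3.
Putting L = 5.74 gives 10.88.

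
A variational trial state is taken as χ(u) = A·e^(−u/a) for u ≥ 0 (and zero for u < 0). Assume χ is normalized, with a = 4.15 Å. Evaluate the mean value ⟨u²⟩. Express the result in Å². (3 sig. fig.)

⟨u²⟩ = ∫ u^2 |χ|² du over the full domain.
Using ∫₀^∞ uⁿ e^(−αu) du = n!/αⁿ⁺¹, evaluating both integrals, ⟨u²⟩ = a^2/2.
With a = 4.15, ⟨u^2⟩ = 8.611.

⟨u^2⟩ ≈ 8.61 Å^2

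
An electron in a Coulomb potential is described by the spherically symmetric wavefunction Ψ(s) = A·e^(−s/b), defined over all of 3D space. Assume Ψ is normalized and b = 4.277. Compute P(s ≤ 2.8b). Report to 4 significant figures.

P ≈ 0.9176

P = ∫ |Ψ|² 4πs² ds over s ≤ 2.8b.
The full normalization integral is A²·[π·b^3] = 1, fixing A².
Substituting u = s/b, A², 4π and the length scale all cancel in the ratio: P = ∫_{0}^{2.8} u^2·e^(-2·u) du / ∫_{0}^{∞} u^2·e^(-2·u) du.
An antiderivative of u^2·e^(-2·u) is -(2·u^2 + 2·u + 1)·e^(-2·u)/4; evaluating from 0 to 2.8 gives 1/4 - 557·e^(-28/5)/100, while the full integral is 1/4.
This evaluates to P = 0.91761.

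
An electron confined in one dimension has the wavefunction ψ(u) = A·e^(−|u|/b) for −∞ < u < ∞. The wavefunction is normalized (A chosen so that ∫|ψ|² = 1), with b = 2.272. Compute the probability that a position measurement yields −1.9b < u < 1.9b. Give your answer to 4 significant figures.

P ≈ 0.9776

P = ∫_{−1.9b}^{1.9b} |ψ(u)|² du.
The normalization integral ∫|ψ|²du over the whole domain equals b·A², and A² cancels in the ratio.
By symmetry take twice the u ≥ 0 contribution in numerator and denominator; the 2's cancel. In terms of t = u/b (A² and the length scale cancel between numerator and denominator), P = [∫_{0}^{1.9} e^(-2·t) dt] / [∫_{0}^{∞} e^(-2·t) dt].
An antiderivative of e^(-2·t) is -e^(-2·t)/2; evaluating from 0 to 1.9 gives 1/2 - e^(-19/5)/2, while the full integral is 1/2.
This works out to P = 0.97763.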